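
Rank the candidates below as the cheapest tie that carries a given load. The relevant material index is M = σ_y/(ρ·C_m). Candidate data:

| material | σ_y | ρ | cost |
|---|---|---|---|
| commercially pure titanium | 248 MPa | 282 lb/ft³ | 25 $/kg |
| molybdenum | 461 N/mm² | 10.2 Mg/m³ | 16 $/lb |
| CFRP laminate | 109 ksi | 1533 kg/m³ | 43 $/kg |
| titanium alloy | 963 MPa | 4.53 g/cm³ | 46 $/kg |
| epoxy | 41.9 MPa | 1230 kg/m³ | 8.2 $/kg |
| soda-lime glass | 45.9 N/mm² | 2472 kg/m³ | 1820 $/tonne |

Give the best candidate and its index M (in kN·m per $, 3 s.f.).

Normalizing units and computing the index:
  commercially pure titanium: σ_y = 248.0 MPa, ρ = 4517 kg/m³, cost = 25.00 $/kg
  molybdenum: σ_y = 461.0 MPa, ρ = 10200 kg/m³, cost = 35.27 $/kg
  CFRP laminate: σ_y = 751.5 MPa, ρ = 1533 kg/m³, cost = 43.00 $/kg
  titanium alloy: σ_y = 963.0 MPa, ρ = 4530 kg/m³, cost = 46.00 $/kg
  epoxy: σ_y = 41.90 MPa, ρ = 1230 kg/m³, cost = 8.200 $/kg
  soda-lime glass: σ_y = 45.90 MPa, ρ = 2472 kg/m³, cost = 1.820 $/kg
  CFRP laminate: M = 11.4 kN·m per $
  soda-lime glass: M = 10.2 kN·m per $
  titanium alloy: M = 4.62 kN·m per $
  epoxy: M = 4.15 kN·m per $
  commercially pure titanium: M = 2.20 kN·m per $
  molybdenum: M = 1.28 kN·m per $
CFRP laminate ranks first.

CFRP laminate, M = 11.4 kN·m per $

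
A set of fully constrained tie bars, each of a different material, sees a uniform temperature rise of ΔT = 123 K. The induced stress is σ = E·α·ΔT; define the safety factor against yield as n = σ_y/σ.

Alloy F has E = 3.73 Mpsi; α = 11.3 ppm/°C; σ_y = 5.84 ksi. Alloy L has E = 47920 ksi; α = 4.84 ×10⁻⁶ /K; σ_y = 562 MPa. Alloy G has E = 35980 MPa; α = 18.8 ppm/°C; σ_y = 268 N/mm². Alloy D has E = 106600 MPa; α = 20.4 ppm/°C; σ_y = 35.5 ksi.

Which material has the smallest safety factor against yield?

In consistent units (E in GPa, α in ×10⁻⁶/K, σ_y in MPa):
  alloy F: E = 25.72, α = 11.3, σ_y = 40.27 → σ = 35.7 MPa, n = 1.13
  alloy L: E = 330.4, α = 4.84, σ_y = 562.0 → σ = 197 MPa, n = 2.86
  alloy G: E = 35.98, α = 18.8, σ_y = 268.0 → σ = 83.2 MPa, n = 3.22
  alloy D: E = 106.6, α = 20.4, σ_y = 244.8 → σ = 267 MPa, n = 0.915
Alloy D has the lowest safety factor, n = 0.915.

alloy D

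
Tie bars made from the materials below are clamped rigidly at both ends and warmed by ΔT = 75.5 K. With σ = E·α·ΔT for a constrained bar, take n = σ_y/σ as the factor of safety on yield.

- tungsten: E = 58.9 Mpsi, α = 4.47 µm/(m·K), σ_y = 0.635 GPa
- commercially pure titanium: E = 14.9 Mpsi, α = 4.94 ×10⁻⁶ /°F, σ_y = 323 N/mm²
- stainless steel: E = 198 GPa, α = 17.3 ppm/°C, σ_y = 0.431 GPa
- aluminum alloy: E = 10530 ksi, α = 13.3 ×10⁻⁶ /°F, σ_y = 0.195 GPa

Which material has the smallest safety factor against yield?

Converting E to GPa, α to ×10⁻⁶/K, σ_y to MPa, then σ and n for each:
  tungsten: E = 406.1, α = 4.47, σ_y = 635.0 → σ = 137 MPa, n = 4.63
  commercially pure titanium: E = 102.7, α = 8.89, σ_y = 323.0 → σ = 69.0 MPa, n = 4.68
  stainless steel: E = 198.0, α = 17.3, σ_y = 431.0 → σ = 259 MPa, n = 1.67
  aluminum alloy: E = 72.60, α = 23.9, σ_y = 195.0 → σ = 131 MPa, n = 1.49
The minimum is aluminum alloy at n = 1.49.

aluminum alloy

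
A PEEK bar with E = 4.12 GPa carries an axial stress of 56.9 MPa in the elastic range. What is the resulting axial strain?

0.0138

ε = σ/E = 56.9 / 4120 = 0.0138.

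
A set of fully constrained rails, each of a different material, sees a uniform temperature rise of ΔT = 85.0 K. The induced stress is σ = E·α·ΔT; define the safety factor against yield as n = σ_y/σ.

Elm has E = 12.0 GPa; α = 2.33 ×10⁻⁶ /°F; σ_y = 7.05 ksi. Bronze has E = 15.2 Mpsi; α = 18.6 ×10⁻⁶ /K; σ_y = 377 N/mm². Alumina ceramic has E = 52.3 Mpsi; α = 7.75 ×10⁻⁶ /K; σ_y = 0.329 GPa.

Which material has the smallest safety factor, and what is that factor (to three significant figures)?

alumina ceramic, n = 1.39

Per material, after unit conversion:
  elm: E = 12.00, α = 4.19, σ_y = 48.61 → σ = 4.28 MPa, n = 11.4
  bronze: E = 104.8, α = 18.6, σ_y = 377.0 → σ = 166 MPa, n = 2.28
  alumina ceramic: E = 360.6, α = 7.75, σ_y = 329.0 → σ = 238 MPa, n = 1.39
The minimum is alumina ceramic at n = 1.39.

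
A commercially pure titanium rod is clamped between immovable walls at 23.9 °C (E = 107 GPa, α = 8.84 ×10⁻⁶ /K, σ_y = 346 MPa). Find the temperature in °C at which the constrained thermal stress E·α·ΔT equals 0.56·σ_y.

229 °C

E·α·ΔT = 193.8 MPa ⇒ ΔT = 193.8 / (107.0×10³ × 8.84×10⁻⁶) = 204.8 K.
T = 23.9 + 204.8 = 228.7 °C.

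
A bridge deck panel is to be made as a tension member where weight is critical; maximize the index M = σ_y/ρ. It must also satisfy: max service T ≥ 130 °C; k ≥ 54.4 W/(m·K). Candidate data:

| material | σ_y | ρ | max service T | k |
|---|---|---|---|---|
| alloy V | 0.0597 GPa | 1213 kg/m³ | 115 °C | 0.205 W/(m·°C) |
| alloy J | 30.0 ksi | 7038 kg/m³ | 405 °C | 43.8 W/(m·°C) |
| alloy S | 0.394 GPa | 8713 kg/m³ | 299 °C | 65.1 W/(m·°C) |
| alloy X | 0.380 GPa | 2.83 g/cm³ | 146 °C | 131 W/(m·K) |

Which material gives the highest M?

Screen on constraints: max service T ≥ 130 °C; k ≥ 54.4 W/(m·K). Survivors: alloy S, alloy X.
Convert each candidate to consistent units, then evaluate M:
  alloy S: σ_y = 394.0 MPa, ρ = 8713 kg/m³
  alloy X: σ_y = 380.0 MPa, ρ = 2830 kg/m³
  alloy X: M = 134 kN·m/kg
  alloy S: M = 45.2 kN·m/kg
Highest index: alloy X.

alloy X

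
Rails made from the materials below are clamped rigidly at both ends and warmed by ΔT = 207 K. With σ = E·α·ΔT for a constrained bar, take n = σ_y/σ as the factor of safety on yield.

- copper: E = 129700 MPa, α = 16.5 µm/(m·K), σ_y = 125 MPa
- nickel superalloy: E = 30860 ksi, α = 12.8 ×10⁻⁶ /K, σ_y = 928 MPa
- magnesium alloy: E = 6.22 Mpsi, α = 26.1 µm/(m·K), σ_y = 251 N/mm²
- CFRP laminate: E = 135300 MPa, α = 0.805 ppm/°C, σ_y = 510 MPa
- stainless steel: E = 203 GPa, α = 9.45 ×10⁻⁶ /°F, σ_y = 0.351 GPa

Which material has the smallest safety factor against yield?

copper

In consistent units (E in GPa, α in ×10⁻⁶/K, σ_y in MPa):
  copper: E = 129.7, α = 16.5, σ_y = 125.0 → σ = 443 MPa, n = 0.282
  nickel superalloy: E = 212.8, α = 12.8, σ_y = 928.0 → σ = 564 MPa, n = 1.65
  magnesium alloy: E = 42.89, α = 26.1, σ_y = 251.0 → σ = 232 MPa, n = 1.08
  CFRP laminate: E = 135.3, α = 0.805, σ_y = 510.0 → σ = 22.5 MPa, n = 22.6
  stainless steel: E = 203.0, α = 17.0, σ_y = 351.0 → σ = 715 MPa, n = 0.491
The minimum is copper at n = 0.282.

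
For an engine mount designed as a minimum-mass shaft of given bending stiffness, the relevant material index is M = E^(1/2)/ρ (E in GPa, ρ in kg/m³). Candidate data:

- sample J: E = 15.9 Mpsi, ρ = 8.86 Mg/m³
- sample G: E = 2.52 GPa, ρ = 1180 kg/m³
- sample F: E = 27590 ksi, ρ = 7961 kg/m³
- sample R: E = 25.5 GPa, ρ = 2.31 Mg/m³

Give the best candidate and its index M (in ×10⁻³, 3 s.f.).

Convert each candidate to consistent units, then evaluate M:
  sample J: E = 109.6 GPa, ρ = 8860 kg/m³
  sample G: E = 2.520 GPa, ρ = 1180 kg/m³
  sample F: E = 190.2 GPa, ρ = 7961 kg/m³
  sample R: E = 25.50 GPa, ρ = 2310 kg/m³
  sample R: M = 2.19×10⁻³
  sample F: M = 1.73×10⁻³
  sample G: M = 1.35×10⁻³
  sample J: M = 1.18×10⁻³
The maximum is for sample R.

sample R, M = 2.19×10⁻³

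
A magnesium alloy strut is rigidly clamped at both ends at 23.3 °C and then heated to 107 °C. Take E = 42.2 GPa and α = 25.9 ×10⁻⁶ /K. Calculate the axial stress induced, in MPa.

ΔT = 83.70 K. Constrained thermal stress σ = E·α·ΔT = 42.20×10³ MPa × 25.9×10⁻⁶ × 83.70 = 91.5 MPa (compressive).

91.5 MPa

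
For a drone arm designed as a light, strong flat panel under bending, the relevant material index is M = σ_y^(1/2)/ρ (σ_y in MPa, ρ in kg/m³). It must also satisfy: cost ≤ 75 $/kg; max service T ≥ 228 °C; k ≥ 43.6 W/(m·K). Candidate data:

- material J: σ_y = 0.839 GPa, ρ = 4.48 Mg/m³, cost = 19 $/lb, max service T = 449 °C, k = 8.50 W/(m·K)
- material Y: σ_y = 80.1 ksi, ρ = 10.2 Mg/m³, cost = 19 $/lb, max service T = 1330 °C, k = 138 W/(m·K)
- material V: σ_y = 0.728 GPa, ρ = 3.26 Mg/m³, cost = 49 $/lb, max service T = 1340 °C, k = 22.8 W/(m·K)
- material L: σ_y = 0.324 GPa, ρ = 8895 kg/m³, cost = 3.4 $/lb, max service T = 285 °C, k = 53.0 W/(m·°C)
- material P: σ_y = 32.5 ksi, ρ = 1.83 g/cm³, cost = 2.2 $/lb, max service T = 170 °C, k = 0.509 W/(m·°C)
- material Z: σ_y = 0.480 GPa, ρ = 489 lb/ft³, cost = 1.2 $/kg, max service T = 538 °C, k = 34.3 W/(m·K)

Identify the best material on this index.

Screen on constraints: cost ≤ 75 $/kg; max service T ≥ 228 °C; k ≥ 43.6 W/(m·K). Survivors: material Y, material L.
Convert each candidate to consistent units, then evaluate M:
  material Y: σ_y = 552.3 MPa, ρ = 10200 kg/m³
  material L: σ_y = 324.0 MPa, ρ = 8895 kg/m³
  material Y: M = 2.30×10⁻³
  material L: M = 2.02×10⁻³
Material Y has the largest M.

material Y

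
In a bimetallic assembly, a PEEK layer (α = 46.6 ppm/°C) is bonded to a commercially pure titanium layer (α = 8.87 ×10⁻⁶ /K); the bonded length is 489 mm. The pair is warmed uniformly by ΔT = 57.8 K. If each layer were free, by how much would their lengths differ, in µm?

1070 µm

Δα = |46.6 − 8.87|×10⁻⁶/K = 37.7×10⁻⁶/K.
ΔL_mismatch = Δα·L·ΔT = 37.7×10⁻⁶ × 489.0 mm × 57.8 K = 1070 µm.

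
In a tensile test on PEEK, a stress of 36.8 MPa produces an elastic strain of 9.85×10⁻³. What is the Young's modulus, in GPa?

3.74 GPa

E = σ/ε = 36.8 MPa / 9.85×10⁻³ = 3736 MPa = 3.74 GPa.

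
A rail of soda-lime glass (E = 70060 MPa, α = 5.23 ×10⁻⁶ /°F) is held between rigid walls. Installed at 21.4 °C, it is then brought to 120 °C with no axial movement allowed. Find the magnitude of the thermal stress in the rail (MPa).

E = 70060 MPa = 70.06 GPa.
α = 5.23×10⁻⁶/°F × 9/5 = 9.41×10⁻⁶/K.
ΔT = 98.60 K. Constrained thermal stress σ = E·α·ΔT = 70.06×10³ MPa × 9.41×10⁻⁶ × 98.60 = 65.0 MPa (compressive).

65.0 MPa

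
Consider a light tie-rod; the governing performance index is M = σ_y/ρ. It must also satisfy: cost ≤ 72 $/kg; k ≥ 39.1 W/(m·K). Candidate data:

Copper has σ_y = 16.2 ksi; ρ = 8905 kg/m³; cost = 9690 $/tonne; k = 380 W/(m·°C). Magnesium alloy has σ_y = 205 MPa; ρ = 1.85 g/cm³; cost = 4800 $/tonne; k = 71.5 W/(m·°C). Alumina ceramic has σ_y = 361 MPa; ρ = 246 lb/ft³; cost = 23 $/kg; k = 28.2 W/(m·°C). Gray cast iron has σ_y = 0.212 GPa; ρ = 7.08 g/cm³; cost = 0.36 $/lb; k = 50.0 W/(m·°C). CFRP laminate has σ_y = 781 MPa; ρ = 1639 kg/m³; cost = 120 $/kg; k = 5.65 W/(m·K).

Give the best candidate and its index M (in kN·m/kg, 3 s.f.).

magnesium alloy, M = 111 kN·m/kg

Screen on constraints: cost ≤ 72 $/kg; k ≥ 39.1 W/(m·K). Survivors: copper, magnesium alloy, gray cast iron.
Convert each candidate to consistent units, then evaluate M:
  copper: σ_y = 111.7 MPa, ρ = 8905 kg/m³
  magnesium alloy: σ_y = 205.0 MPa, ρ = 1850 kg/m³
  gray cast iron: σ_y = 212.0 MPa, ρ = 7080 kg/m³
  magnesium alloy: M = 111 kN·m/kg
  gray cast iron: M = 29.9 kN·m/kg
  copper: M = 12.5 kN·m/kg
Highest index: magnesium alloy.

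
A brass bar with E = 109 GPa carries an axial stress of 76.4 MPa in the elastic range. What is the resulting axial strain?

ε = σ/E = 76.4 / 109000 = 7.01×10⁻⁴.

7.01×10⁻⁴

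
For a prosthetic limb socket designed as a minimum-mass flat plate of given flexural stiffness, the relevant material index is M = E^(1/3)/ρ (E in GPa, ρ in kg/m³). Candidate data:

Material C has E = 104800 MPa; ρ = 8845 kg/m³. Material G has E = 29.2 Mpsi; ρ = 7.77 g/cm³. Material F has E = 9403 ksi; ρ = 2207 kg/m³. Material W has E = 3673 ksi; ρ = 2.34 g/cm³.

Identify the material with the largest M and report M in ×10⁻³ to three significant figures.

material F, M = 1.82×10⁻³

Convert each candidate to consistent units, then evaluate M:
  material C: E = 104.8 GPa, ρ = 8845 kg/m³
  material G: E = 201.3 GPa, ρ = 7770 kg/m³
  material F: E = 64.83 GPa, ρ = 2207 kg/m³
  material W: E = 25.32 GPa, ρ = 2340 kg/m³
  material F: M = 1.82×10⁻³
  material W: M = 1.25×10⁻³
  material G: M = 0.754×10⁻³
  material C: M = 0.533×10⁻³
Material F has the largest M.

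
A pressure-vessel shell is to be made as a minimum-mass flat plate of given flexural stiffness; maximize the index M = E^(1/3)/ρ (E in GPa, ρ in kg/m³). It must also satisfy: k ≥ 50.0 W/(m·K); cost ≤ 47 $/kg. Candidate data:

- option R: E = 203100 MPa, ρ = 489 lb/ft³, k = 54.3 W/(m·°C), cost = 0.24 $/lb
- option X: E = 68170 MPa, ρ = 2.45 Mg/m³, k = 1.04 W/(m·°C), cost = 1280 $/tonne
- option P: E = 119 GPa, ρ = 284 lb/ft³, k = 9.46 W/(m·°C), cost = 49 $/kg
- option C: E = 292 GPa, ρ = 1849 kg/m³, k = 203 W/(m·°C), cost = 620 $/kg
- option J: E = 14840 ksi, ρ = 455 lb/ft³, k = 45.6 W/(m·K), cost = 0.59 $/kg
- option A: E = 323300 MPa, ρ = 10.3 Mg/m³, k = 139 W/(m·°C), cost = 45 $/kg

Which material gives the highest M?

Screen on constraints: k ≥ 50.0 W/(m·K); cost ≤ 47 $/kg. Survivors: option R, option A.
In SI units:
  option R: E = 203.1 GPa, ρ = 7833 kg/m³
  option A: E = 323.3 GPa, ρ = 10300 kg/m³
  option R: M = 0.750×10⁻³
  option A: M = 0.666×10⁻³
The maximum is for option R.

option R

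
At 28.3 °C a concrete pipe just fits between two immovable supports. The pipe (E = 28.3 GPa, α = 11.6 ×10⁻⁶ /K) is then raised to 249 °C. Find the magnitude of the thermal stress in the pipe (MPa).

72.5 MPa

ΔT = 220.7 K. Constrained thermal stress σ = E·α·ΔT = 28.30×10³ MPa × 11.6×10⁻⁶ × 220.7 = 72.5 MPa (compressive).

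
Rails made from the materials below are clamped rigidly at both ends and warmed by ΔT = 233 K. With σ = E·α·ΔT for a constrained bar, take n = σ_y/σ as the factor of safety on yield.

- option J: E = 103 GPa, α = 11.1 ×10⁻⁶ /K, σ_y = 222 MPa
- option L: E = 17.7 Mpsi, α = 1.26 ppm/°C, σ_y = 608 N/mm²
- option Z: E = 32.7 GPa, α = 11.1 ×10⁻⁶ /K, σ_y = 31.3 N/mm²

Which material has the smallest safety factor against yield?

option Z

Converting E to GPa, α to ×10⁻⁶/K, σ_y to MPa, then σ and n for each:
  option J: E = 103.0, α = 11.1, σ_y = 222.0 → σ = 266 MPa, n = 0.833
  option L: E = 122.0, α = 1.26, σ_y = 608.0 → σ = 35.8 MPa, n = 17.0
  option Z: E = 32.70, α = 11.1, σ_y = 31.30 → σ = 84.6 MPa, n = 0.370
Smallest n: option Z with n = 0.370.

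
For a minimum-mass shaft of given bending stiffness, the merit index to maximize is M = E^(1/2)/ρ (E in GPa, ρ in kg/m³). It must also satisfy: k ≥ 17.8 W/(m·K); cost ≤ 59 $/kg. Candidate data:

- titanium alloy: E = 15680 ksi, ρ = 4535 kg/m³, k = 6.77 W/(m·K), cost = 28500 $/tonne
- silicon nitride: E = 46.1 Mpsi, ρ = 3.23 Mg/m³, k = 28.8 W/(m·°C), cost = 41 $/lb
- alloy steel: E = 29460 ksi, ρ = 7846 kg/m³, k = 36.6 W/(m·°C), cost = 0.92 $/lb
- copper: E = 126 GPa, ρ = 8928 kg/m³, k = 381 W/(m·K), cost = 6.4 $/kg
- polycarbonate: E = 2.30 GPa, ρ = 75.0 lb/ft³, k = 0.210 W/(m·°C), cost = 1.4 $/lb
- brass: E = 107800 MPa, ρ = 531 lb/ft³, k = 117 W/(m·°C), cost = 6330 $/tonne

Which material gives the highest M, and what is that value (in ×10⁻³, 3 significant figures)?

Screen on constraints: k ≥ 17.8 W/(m·K); cost ≤ 59 $/kg. Survivors: alloy steel, copper, brass.
In SI units:
  alloy steel: E = 203.1 GPa, ρ = 7846 kg/m³
  copper: E = 126.0 GPa, ρ = 8928 kg/m³
  brass: E = 107.8 GPa, ρ = 8506 kg/m³
  alloy steel: M = 1.82×10⁻³
  copper: M = 1.26×10⁻³
  brass: M = 1.22×10⁻³
The maximum is for alloy steel.

alloy steel, M = 1.82×10⁻³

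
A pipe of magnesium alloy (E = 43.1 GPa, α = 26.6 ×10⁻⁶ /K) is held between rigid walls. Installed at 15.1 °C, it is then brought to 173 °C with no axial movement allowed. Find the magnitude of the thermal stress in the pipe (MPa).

181 MPa

ΔT = 157.9 K. Constrained thermal stress σ = E·α·ΔT = 43.10×10³ MPa × 26.6×10⁻⁶ × 157.9 = 181 MPa (compressive).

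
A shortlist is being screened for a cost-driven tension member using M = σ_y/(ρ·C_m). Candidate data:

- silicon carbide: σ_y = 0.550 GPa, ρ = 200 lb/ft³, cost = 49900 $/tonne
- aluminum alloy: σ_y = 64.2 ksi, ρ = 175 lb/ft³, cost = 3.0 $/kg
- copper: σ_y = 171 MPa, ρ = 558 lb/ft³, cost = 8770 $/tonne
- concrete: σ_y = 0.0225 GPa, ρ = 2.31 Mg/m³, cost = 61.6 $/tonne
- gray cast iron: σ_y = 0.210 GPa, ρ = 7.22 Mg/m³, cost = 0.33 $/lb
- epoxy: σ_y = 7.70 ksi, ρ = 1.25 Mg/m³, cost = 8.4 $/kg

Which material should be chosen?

concrete

Normalizing units and computing the index:
  silicon carbide: σ_y = 550.0 MPa, ρ = 3204 kg/m³, cost = 49.90 $/kg
  aluminum alloy: σ_y = 442.6 MPa, ρ = 2803 kg/m³, cost = 3.000 $/kg
  copper: σ_y = 171.0 MPa, ρ = 8938 kg/m³, cost = 8.770 $/kg
  concrete: σ_y = 22.50 MPa, ρ = 2310 kg/m³, cost = 0.06160 $/kg
  gray cast iron: σ_y = 210.0 MPa, ρ = 7220 kg/m³, cost = 0.7275 $/kg
  epoxy: σ_y = 53.09 MPa, ρ = 1250 kg/m³, cost = 8.400 $/kg
  concrete: M = 158 kN·m per $
  aluminum alloy: M = 52.6 kN·m per $
  gray cast iron: M = 40.0 kN·m per $
  epoxy: M = 5.06 kN·m per $
  silicon carbide: M = 3.44 kN·m per $
  copper: M = 2.18 kN·m per $
Concrete has the largest M.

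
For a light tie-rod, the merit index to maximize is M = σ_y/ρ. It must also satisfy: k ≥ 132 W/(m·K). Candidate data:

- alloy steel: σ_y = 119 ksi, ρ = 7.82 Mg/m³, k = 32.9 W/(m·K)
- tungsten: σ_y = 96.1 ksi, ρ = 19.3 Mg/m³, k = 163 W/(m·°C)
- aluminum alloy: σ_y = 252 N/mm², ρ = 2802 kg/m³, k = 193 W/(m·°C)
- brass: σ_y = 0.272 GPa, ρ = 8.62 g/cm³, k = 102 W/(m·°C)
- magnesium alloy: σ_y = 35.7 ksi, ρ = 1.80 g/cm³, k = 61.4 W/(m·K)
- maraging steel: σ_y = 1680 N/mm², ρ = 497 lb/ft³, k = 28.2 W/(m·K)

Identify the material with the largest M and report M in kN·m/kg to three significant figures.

aluminum alloy, M = 89.9 kN·m/kg

Screen on constraints: k ≥ 132 W/(m·K). Survivors: tungsten, aluminum alloy.
Normalizing units and computing the index:
  tungsten: σ_y = 662.6 MPa, ρ = 19300 kg/m³
  aluminum alloy: σ_y = 252.0 MPa, ρ = 2802 kg/m³
  aluminum alloy: M = 89.9 kN·m/kg
  tungsten: M = 34.3 kN·m/kg
Aluminum alloy ranks first.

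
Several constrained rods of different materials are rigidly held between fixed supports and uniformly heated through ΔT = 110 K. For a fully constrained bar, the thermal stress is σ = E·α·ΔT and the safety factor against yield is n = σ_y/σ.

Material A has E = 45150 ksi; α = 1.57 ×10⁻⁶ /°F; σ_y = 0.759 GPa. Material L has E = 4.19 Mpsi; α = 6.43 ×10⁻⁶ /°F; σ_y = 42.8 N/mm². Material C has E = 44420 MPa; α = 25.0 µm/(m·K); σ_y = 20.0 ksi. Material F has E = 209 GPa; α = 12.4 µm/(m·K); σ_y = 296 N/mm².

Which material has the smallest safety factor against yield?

material F

Per material, after unit conversion:
  material A: E = 311.3, α = 2.83, σ_y = 759.0 → σ = 96.8 MPa, n = 7.84
  material L: E = 28.89, α = 11.6, σ_y = 42.80 → σ = 36.8 MPa, n = 1.16
  material C: E = 44.42, α = 25.0, σ_y = 137.9 → σ = 122 MPa, n = 1.13
  material F: E = 209.0, α = 12.4, σ_y = 296.0 → σ = 285 MPa, n = 1.04
Smallest n: material F with n = 1.04.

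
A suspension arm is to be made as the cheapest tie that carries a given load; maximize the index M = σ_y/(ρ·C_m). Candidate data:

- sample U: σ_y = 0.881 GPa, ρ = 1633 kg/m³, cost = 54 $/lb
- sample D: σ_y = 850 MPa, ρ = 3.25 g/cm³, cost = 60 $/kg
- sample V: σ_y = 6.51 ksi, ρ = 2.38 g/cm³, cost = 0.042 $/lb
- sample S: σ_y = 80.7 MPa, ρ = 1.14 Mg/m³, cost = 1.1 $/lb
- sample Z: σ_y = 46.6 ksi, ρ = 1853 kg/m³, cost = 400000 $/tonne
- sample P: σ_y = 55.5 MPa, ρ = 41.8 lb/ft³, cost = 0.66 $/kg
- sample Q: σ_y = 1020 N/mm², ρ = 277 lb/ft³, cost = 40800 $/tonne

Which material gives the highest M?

sample V

Convert each candidate to consistent units, then evaluate M:
  sample U: σ_y = 881.0 MPa, ρ = 1633 kg/m³, cost = 119.0 $/kg
  sample D: σ_y = 850.0 MPa, ρ = 3250 kg/m³, cost = 60.00 $/kg
  sample V: σ_y = 44.88 MPa, ρ = 2380 kg/m³, cost = 0.09259 $/kg
  sample S: σ_y = 80.70 MPa, ρ = 1140 kg/m³, cost = 2.425 $/kg
  sample Z: σ_y = 321.3 MPa, ρ = 1853 kg/m³, cost = 400.0 $/kg
  sample P: σ_y = 55.50 MPa, ρ = 669.6 kg/m³, cost = 0.6600 $/kg
  sample Q: σ_y = 1020 MPa, ρ = 4437 kg/m³, cost = 40.80 $/kg
  sample V: M = 204 kN·m per $
  sample P: M = 126 kN·m per $
  sample S: M = 29.2 kN·m per $
  sample Q: M = 5.63 kN·m per $
  sample U: M = 4.53 kN·m per $
  sample D: M = 4.36 kN·m per $
  sample Z: M = 0.433 kN·m per $
The maximum is for sample V.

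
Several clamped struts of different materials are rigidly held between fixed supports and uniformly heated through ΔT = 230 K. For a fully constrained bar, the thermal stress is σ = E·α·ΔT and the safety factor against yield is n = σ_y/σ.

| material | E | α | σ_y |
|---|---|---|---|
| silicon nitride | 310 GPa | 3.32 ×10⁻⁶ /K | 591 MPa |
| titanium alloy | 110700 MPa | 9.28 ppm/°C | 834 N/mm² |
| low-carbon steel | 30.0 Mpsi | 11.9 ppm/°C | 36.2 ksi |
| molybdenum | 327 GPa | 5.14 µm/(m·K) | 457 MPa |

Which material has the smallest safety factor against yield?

In consistent units (E in GPa, α in ×10⁻⁶/K, σ_y in MPa):
  silicon nitride: E = 310.0, α = 3.32, σ_y = 591.0 → σ = 237 MPa, n = 2.50
  titanium alloy: E = 110.7, α = 9.28, σ_y = 834.0 → σ = 236 MPa, n = 3.53
  low-carbon steel: E = 206.8, α = 11.9, σ_y = 249.6 → σ = 566 MPa, n = 0.441
  molybdenum: E = 327.0, α = 5.14, σ_y = 457.0 → σ = 387 MPa, n = 1.18
Low-carbon steel has the lowest safety factor, n = 0.441.

low-carbon steel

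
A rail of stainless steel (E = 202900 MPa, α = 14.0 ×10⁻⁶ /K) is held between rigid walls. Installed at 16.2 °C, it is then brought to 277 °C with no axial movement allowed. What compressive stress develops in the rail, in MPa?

741 MPa

E = 202900 MPa = 202.9 GPa.
ΔT = 260.8 K. Constrained thermal stress σ = E·α·ΔT = 202.9×10³ MPa × 14.0×10⁻⁶ × 260.8 = 741 MPa (compressive).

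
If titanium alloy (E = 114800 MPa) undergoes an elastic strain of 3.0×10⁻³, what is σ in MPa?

344 MPa

E = 114800 MPa = 114.8 GPa.
σ = E·ε = 114800 MPa × 3.0×10⁻³ = 344 MPa.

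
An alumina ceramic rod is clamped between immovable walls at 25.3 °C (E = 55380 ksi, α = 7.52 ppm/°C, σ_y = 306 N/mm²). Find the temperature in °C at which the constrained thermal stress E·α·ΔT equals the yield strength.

E = 55380 ksi = 381.8 GPa.
σ_y = 306 N/mm² = 306.0 MPa.
E·α·ΔT = 306.0 MPa ⇒ ΔT = 306.0 / (381.8×10³ × 7.52×10⁻⁶) = 106.6 K.
T = 25.3 + 106.6 = 131.9 °C.

132 °C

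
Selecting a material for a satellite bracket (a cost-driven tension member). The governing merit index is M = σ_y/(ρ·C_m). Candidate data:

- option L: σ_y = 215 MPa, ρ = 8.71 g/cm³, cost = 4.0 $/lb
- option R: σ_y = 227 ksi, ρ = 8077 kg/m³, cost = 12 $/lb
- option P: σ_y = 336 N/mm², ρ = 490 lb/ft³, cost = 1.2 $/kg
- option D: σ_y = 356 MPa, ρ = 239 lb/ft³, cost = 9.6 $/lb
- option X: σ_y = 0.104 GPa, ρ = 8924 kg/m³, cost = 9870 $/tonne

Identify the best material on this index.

In SI units:
  option L: σ_y = 215.0 MPa, ρ = 8710 kg/m³, cost = 8.818 $/kg
  option R: σ_y = 1565 MPa, ρ = 8077 kg/m³, cost = 26.46 $/kg
  option P: σ_y = 336.0 MPa, ρ = 7849 kg/m³, cost = 1.200 $/kg
  option D: σ_y = 356.0 MPa, ρ = 3828 kg/m³, cost = 21.16 $/kg
  option X: σ_y = 104.0 MPa, ρ = 8924 kg/m³, cost = 9.870 $/kg
  option P: M = 35.7 kN·m per $
  option R: M = 7.32 kN·m per $
  option D: M = 4.39 kN·m per $
  option L: M = 2.80 kN·m per $
  option X: M = 1.18 kN·m per $
Option P ranks first.

option P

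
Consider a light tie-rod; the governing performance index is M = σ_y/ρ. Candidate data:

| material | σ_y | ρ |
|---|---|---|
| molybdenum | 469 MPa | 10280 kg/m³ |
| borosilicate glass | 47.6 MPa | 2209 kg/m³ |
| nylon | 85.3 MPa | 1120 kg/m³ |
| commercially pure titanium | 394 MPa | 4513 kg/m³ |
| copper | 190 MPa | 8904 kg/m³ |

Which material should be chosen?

Computing M directly (units already consistent):
  commercially pure titanium: M = 87.3 kN·m/kg
  nylon: M = 76.2 kN·m/kg
  molybdenum: M = 45.6 kN·m/kg
  borosilicate glass: M = 21.5 kN·m/kg
  copper: M = 21.3 kN·m/kg
Highest index: commercially pure titanium.

commercially pure titanium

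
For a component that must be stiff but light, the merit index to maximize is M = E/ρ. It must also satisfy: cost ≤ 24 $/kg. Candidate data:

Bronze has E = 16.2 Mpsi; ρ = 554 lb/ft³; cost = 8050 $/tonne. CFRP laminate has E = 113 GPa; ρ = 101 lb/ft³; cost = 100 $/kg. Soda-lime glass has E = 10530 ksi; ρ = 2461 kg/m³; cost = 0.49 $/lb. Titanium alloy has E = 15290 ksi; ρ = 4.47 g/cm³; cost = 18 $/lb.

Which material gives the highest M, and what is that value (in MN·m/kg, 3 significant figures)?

soda-lime glass, M = 29.5 MN·m/kg

Screen on constraints: cost ≤ 24 $/kg. Survivors: bronze, soda-lime glass.
Convert each candidate to consistent units, then evaluate M:
  bronze: E = 111.7 GPa, ρ = 8874 kg/m³
  soda-lime glass: E = 72.60 GPa, ρ = 2461 kg/m³
  soda-lime glass: M = 29.5 MN·m/kg
  bronze: M = 12.6 MN·m/kg
Highest index: soda-lime glass.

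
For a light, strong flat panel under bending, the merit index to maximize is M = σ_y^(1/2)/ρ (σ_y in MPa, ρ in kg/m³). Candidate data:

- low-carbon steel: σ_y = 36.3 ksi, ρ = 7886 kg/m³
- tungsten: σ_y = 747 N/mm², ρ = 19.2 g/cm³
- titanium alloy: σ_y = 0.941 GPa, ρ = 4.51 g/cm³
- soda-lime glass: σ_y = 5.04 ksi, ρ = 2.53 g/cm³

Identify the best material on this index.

Putting every candidate on a common basis:
  low-carbon steel: σ_y = 250.3 MPa, ρ = 7886 kg/m³
  tungsten: σ_y = 747.0 MPa, ρ = 19200 kg/m³
  titanium alloy: σ_y = 941.0 MPa, ρ = 4510 kg/m³
  soda-lime glass: σ_y = 34.75 MPa, ρ = 2530 kg/m³
  titanium alloy: M = 6.80×10⁻³
  soda-lime glass: M = 2.33×10⁻³
  low-carbon steel: M = 2.01×10⁻³
  tungsten: M = 1.42×10⁻³
The maximum is for titanium alloy.

titanium alloy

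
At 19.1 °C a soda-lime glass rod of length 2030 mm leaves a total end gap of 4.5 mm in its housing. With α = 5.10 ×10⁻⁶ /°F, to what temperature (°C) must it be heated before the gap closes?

α = 5.10×10⁻⁶/°F × 9/5 = 9.18×10⁻⁶/K.
α·L₀·ΔT = 4.5 mm ⇒ ΔT = 4.5 / (9.18×10⁻⁶ × 2030.0) = 241.5 K.
T = 19.1 + 241.5 = 260.6 °C.

261 °C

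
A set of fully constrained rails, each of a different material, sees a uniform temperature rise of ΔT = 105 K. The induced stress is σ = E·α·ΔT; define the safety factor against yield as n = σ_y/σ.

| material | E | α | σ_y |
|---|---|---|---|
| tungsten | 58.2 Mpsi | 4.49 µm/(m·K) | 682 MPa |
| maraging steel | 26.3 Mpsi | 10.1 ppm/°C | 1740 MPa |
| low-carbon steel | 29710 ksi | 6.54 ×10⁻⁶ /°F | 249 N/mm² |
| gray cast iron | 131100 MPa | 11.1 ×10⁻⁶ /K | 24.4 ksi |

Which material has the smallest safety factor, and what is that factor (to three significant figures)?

Converting E to GPa, α to ×10⁻⁶/K, σ_y to MPa, then σ and n for each:
  tungsten: E = 401.3, α = 4.49, σ_y = 682.0 → σ = 189 MPa, n = 3.61
  maraging steel: E = 181.3, α = 10.1, σ_y = 1740 → σ = 192 MPa, n = 9.05
  low-carbon steel: E = 204.8, α = 11.8, σ_y = 249.0 → σ = 253 MPa, n = 0.983
  gray cast iron: E = 131.1, α = 11.1, σ_y = 168.2 → σ = 153 MPa, n = 1.10
Smallest n: low-carbon steel with n = 0.983.

low-carbon steel, n = 0.983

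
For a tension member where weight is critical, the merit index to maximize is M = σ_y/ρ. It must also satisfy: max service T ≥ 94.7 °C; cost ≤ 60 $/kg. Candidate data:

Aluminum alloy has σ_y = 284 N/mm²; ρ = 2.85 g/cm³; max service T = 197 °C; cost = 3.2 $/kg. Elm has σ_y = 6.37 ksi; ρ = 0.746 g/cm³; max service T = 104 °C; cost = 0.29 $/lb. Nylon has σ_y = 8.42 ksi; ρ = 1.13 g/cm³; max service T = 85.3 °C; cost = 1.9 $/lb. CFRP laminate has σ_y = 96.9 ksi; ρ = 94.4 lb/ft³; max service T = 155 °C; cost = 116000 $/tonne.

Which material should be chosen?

aluminum alloy

Screen on constraints: max service T ≥ 94.7 °C; cost ≤ 60 $/kg. Survivors: aluminum alloy, elm.
Putting every candidate on a common basis:
  aluminum alloy: σ_y = 284.0 MPa, ρ = 2850 kg/m³
  elm: σ_y = 43.92 MPa, ρ = 746.0 kg/m³
  aluminum alloy: M = 99.6 kN·m/kg
  elm: M = 58.9 kN·m/kg
Aluminum alloy has the largest M.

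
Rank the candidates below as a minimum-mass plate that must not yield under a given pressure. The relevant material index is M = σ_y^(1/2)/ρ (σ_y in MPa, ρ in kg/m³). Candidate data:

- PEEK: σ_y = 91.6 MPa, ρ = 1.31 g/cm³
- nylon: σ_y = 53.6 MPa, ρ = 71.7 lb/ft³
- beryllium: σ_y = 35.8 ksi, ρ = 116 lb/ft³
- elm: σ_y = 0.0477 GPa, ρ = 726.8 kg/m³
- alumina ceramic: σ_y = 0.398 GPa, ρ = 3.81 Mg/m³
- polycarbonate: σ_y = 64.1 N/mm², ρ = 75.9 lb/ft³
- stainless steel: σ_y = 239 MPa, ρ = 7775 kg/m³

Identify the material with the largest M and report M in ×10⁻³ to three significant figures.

Putting every candidate on a common basis:
  PEEK: σ_y = 91.60 MPa, ρ = 1310 kg/m³
  nylon: σ_y = 53.60 MPa, ρ = 1149 kg/m³
  beryllium: σ_y = 246.8 MPa, ρ = 1858 kg/m³
  elm: σ_y = 47.70 MPa, ρ = 726.8 kg/m³
  alumina ceramic: σ_y = 398.0 MPa, ρ = 3810 kg/m³
  polycarbonate: σ_y = 64.10 MPa, ρ = 1216 kg/m³
  stainless steel: σ_y = 239.0 MPa, ρ = 7775 kg/m³
  elm: M = 9.50×10⁻³
  beryllium: M = 8.46×10⁻³
  PEEK: M = 7.31×10⁻³
  polycarbonate: M = 6.59×10⁻³
  nylon: M = 6.37×10⁻³
  alumina ceramic: M = 5.24×10⁻³
  stainless steel: M = 1.99×10⁻³
The maximum is for elm.

elm, M = 9.50×10⁻³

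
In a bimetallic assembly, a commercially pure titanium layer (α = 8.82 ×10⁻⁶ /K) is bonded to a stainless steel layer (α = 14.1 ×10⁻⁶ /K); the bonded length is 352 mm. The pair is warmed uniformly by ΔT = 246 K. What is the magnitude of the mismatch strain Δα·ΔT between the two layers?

Δα = |8.82 − 14.1|×10⁻⁶/K = 5.28×10⁻⁶/K.
Mismatch strain = Δα·ΔT = 5.28×10⁻⁶ × 246.0 = 1.30×10⁻³.

1.30×10⁻³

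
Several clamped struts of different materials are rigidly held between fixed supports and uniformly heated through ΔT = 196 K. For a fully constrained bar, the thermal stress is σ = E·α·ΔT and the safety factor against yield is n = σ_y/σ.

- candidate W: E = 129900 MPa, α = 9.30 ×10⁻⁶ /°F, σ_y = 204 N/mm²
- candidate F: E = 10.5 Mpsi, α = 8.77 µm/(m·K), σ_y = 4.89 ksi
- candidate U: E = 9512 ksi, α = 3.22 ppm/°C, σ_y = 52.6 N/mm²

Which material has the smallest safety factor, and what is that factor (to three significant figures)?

candidate F, n = 0.271

Per material, after unit conversion:
  candidate W: E = 129.9, α = 16.7, σ_y = 204.0 → σ = 426 MPa, n = 0.479
  candidate F: E = 72.39, α = 8.77, σ_y = 33.72 → σ = 124 MPa, n = 0.271
  candidate U: E = 65.58, α = 3.22, σ_y = 52.60 → σ = 41.4 MPa, n = 1.27
Candidate F has the lowest safety factor, n = 0.271.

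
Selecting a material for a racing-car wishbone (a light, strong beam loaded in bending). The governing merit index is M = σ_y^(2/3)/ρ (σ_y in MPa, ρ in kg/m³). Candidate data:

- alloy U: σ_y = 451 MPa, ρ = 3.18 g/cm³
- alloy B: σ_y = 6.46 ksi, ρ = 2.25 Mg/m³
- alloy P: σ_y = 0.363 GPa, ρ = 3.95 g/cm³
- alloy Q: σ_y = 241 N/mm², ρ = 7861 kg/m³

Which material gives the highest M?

Putting every candidate on a common basis:
  alloy U: σ_y = 451.0 MPa, ρ = 3180 kg/m³
  alloy B: σ_y = 44.54 MPa, ρ = 2250 kg/m³
  alloy P: σ_y = 363.0 MPa, ρ = 3950 kg/m³
  alloy Q: σ_y = 241.0 MPa, ρ = 7861 kg/m³
  alloy U: M = 18.5×10⁻³
  alloy P: M = 12.9×10⁻³
  alloy B: M = 5.58×10⁻³
  alloy Q: M = 4.93×10⁻³
Alloy U ranks first.

alloy U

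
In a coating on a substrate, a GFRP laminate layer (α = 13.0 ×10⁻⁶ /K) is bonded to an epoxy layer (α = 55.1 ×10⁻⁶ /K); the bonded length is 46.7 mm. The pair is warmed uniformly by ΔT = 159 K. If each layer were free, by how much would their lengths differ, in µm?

Δα = |13.0 − 55.1|×10⁻⁶/K = 42.1×10⁻⁶/K.
ΔL_mismatch = Δα·L·ΔT = 42.1×10⁻⁶ × 46.7 mm × 159.0 K = 313 µm.

313 µm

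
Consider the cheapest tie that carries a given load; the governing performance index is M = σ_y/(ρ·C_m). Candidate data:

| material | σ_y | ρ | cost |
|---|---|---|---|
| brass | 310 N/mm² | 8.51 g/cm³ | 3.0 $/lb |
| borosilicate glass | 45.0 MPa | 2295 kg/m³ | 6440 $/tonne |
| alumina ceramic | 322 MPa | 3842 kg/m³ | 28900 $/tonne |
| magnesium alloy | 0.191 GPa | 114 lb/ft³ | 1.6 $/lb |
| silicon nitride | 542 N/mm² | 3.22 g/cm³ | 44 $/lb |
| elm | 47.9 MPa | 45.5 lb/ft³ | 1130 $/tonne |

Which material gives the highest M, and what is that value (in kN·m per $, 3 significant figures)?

After converting to SI:
  brass: σ_y = 310.0 MPa, ρ = 8510 kg/m³, cost = 6.614 $/kg
  borosilicate glass: σ_y = 45.00 MPa, ρ = 2295 kg/m³, cost = 6.440 $/kg
  alumina ceramic: σ_y = 322.0 MPa, ρ = 3842 kg/m³, cost = 28.90 $/kg
  magnesium alloy: σ_y = 191.0 MPa, ρ = 1826 kg/m³, cost = 3.527 $/kg
  silicon nitride: σ_y = 542.0 MPa, ρ = 3220 kg/m³, cost = 97.00 $/kg
  elm: σ_y = 47.90 MPa, ρ = 728.8 kg/m³, cost = 1.130 $/kg
  elm: M = 58.2 kN·m per $
  magnesium alloy: M = 29.7 kN·m per $
  brass: M = 5.51 kN·m per $
  borosilicate glass: M = 3.04 kN·m per $
  alumina ceramic: M = 2.90 kN·m per $
  silicon nitride: M = 1.74 kN·m per $
Elm has the largest M.

elm, M = 58.2 kN·m per $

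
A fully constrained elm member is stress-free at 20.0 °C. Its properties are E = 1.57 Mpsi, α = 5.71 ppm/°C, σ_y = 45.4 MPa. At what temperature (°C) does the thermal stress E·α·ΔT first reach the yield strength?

755 °C

E = 1.57 Mpsi = 10.82 GPa.
E·α·ΔT = 45.40 MPa ⇒ ΔT = 45.40 / (10.82×10³ × 5.71×10⁻⁶) = 734.5 K.
T = 20.0 + 734.5 = 754.5 °C.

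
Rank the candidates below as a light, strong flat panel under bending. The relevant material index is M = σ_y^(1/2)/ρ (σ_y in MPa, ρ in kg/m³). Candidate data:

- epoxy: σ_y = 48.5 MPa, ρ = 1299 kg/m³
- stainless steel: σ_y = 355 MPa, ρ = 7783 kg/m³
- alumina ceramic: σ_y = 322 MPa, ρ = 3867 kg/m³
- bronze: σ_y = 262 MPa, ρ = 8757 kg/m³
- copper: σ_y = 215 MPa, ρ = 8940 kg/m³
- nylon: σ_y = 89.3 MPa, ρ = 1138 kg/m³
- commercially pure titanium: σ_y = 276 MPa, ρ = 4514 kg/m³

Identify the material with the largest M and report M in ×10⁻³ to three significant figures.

nylon, M = 8.30×10⁻³

Per-candidate index values:
  nylon: M = 8.30×10⁻³
  epoxy: M = 5.36×10⁻³
  alumina ceramic: M = 4.64×10⁻³
  commercially pure titanium: M = 3.68×10⁻³
  stainless steel: M = 2.42×10⁻³
  bronze: M = 1.85×10⁻³
  copper: M = 1.64×10⁻³
The maximum is for nylon.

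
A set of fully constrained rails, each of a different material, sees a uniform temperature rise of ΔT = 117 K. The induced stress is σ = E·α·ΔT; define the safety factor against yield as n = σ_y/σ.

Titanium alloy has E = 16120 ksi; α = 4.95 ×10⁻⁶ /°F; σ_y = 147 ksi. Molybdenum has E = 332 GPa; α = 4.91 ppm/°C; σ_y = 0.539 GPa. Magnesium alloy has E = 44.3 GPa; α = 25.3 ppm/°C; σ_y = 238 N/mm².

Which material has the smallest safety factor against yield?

magnesium alloy

Per material, after unit conversion:
  titanium alloy: E = 111.1, α = 8.91, σ_y = 1014 → σ = 116 MPa, n = 8.75
  molybdenum: E = 332.0, α = 4.91, σ_y = 539.0 → σ = 191 MPa, n = 2.83
  magnesium alloy: E = 44.30, α = 25.3, σ_y = 238.0 → σ = 131 MPa, n = 1.81
The minimum is magnesium alloy at n = 1.81.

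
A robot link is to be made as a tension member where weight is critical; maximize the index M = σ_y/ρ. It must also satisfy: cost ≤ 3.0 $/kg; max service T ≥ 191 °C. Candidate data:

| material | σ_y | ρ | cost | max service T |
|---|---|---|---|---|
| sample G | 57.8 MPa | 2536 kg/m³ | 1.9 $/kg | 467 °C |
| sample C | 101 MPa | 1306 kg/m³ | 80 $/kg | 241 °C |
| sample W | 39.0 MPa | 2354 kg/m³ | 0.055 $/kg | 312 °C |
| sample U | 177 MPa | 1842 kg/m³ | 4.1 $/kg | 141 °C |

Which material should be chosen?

sample G

Screen on constraints: cost ≤ 3.0 $/kg; max service T ≥ 191 °C. Survivors: sample G, sample W.
Evaluate M for each candidate:
  sample G: M = 22.8 kN·m/kg
  sample W: M = 16.6 kN·m/kg
Highest index: sample G.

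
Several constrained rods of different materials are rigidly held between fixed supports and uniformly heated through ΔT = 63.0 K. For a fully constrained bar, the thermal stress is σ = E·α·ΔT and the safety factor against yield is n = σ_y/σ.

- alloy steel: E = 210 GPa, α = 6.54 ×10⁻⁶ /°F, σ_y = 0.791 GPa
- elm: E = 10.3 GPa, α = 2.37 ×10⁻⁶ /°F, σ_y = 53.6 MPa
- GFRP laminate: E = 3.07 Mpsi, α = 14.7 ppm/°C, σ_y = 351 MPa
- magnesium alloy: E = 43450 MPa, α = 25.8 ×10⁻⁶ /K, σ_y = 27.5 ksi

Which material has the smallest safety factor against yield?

With everything in SI (GPa, ×10⁻⁶/K, MPa):
  alloy steel: E = 210.0, α = 11.8, σ_y = 791.0 → σ = 156 MPa, n = 5.08
  elm: E = 10.30, α = 4.27, σ_y = 53.60 → σ = 2.77 MPa, n = 19.4
  GFRP laminate: E = 21.17, α = 14.7, σ_y = 351.0 → σ = 19.6 MPa, n = 17.9
  magnesium alloy: E = 43.45, α = 25.8, σ_y = 189.6 → σ = 70.6 MPa, n = 2.68
Magnesium alloy has the lowest safety factor, n = 2.68.

magnesium alloy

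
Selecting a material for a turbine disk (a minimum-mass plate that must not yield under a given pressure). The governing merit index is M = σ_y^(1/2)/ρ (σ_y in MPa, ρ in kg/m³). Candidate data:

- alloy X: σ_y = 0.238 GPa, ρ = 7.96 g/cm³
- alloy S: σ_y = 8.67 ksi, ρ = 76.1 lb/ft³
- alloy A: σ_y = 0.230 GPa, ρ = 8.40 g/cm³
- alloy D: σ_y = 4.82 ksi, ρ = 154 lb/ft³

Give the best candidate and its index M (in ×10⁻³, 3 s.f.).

Putting every candidate on a common basis:
  alloy X: σ_y = 238.0 MPa, ρ = 7960 kg/m³
  alloy S: σ_y = 59.78 MPa, ρ = 1219 kg/m³
  alloy A: σ_y = 230.0 MPa, ρ = 8400 kg/m³
  alloy D: σ_y = 33.23 MPa, ρ = 2467 kg/m³
  alloy S: M = 6.34×10⁻³
  alloy D: M = 2.34×10⁻³
  alloy X: M = 1.94×10⁻³
  alloy A: M = 1.81×10⁻³
Alloy S has the largest M.

alloy S, M = 6.34×10⁻³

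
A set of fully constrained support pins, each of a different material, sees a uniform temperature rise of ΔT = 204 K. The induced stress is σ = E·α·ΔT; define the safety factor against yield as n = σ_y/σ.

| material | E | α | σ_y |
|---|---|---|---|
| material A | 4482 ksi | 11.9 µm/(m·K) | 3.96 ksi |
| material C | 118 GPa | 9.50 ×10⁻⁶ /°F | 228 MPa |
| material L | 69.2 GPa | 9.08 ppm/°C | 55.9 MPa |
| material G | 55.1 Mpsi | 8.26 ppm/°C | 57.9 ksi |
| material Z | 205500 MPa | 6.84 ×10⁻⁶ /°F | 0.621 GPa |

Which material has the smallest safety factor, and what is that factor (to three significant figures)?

material A, n = 0.364

Converting E to GPa, α to ×10⁻⁶/K, σ_y to MPa, then σ and n for each:
  material A: E = 30.90, α = 11.9, σ_y = 27.30 → σ = 75.0 MPa, n = 0.364
  material C: E = 118.0, α = 17.1, σ_y = 228.0 → σ = 412 MPa, n = 0.554
  material L: E = 69.20, α = 9.08, σ_y = 55.90 → σ = 128 MPa, n = 0.436
  material G: E = 379.9, α = 8.26, σ_y = 399.2 → σ = 640 MPa, n = 0.624
  material Z: E = 205.5, α = 12.3, σ_y = 621.0 → σ = 516 MPa, n = 1.20
The minimum is material A at n = 0.364.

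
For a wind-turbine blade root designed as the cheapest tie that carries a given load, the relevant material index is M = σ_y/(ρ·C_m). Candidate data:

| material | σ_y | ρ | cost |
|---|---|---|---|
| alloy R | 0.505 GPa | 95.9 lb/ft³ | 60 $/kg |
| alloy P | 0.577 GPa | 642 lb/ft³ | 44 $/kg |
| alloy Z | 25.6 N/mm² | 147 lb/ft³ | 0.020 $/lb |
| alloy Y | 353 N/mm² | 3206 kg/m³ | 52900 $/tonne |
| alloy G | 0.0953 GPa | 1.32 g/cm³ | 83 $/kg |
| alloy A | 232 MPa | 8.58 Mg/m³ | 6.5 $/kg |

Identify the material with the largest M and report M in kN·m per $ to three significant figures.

alloy Z, M = 247 kN·m per $

Convert each candidate to consistent units, then evaluate M:
  alloy R: σ_y = 505.0 MPa, ρ = 1536 kg/m³, cost = 60.00 $/kg
  alloy P: σ_y = 577.0 MPa, ρ = 10280 kg/m³, cost = 44.00 $/kg
  alloy Z: σ_y = 25.60 MPa, ρ = 2355 kg/m³, cost = 0.04409 $/kg
  alloy Y: σ_y = 353.0 MPa, ρ = 3206 kg/m³, cost = 52.90 $/kg
  alloy G: σ_y = 95.30 MPa, ρ = 1320 kg/m³, cost = 83.00 $/kg
  alloy A: σ_y = 232.0 MPa, ρ = 8580 kg/m³, cost = 6.500 $/kg
  alloy Z: M = 247 kN·m per $
  alloy R: M = 5.48 kN·m per $
  alloy A: M = 4.16 kN·m per $
  alloy Y: M = 2.08 kN·m per $
  alloy P: M = 1.28 kN·m per $
  alloy G: M = 0.870 kN·m per $
The maximum is for alloy Z.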